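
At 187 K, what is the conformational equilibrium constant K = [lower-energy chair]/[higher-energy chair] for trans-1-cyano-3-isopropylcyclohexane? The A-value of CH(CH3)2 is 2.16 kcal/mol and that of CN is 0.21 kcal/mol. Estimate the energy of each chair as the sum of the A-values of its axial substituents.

C1 and C3 have the same parity, so for the trans isomer the two substituents are one axial and one equatorial in each chair.
Chair I (isopropyl axial, cyano equatorial): E = 2.16 kcal/mol; chair II (isopropyl equatorial, cyano axial): E = 0.21 kcal/mol.
ΔG = 1.95 kcal/mol between the two chairs.
K = exp(ΔG/RT) with R = 1.987×10⁻³ kcal mol⁻¹ K⁻¹ and T = 187 K gives K ≈ 190.

K ≈ 190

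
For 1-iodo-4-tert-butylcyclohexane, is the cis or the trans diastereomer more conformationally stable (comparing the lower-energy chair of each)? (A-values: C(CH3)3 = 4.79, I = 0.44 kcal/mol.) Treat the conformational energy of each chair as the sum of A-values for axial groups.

trans

At 1,4 positions (parity opposite): cis → (a,e or e,a); trans → (e,e or a,a).
Best chair for cis: E = 0.44 kcal/mol; best chair for trans: E = 0.00 kcal/mol.
The trans isomer is lower by 0.44 kcal/mol.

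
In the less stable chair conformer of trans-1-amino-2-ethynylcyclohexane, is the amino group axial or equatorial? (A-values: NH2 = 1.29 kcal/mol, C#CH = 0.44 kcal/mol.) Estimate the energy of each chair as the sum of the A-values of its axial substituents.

axial

C1 and C2 have opposite parity, so for the trans isomer the two substituents are e,e in one chair and a,a in the other.
Chair I (amino axial, ethynyl axial): E = 1.73 kcal/mol.
Chair II (amino equatorial, ethynyl equatorial): E = 0.00 kcal/mol.
Chair I is the less stable (higher-energy) conformer, and in that chair the amino group is axial.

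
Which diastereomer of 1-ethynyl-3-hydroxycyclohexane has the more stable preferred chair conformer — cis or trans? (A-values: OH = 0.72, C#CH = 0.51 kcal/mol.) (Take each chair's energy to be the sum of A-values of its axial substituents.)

At 1,3 positions (parity same): cis → (e,e or a,a); trans → (a,e or e,a).
Best chair for cis: E = 0.00 kcal/mol; best chair for trans: E = 0.51 kcal/mol.
The cis isomer is lower by 0.51 kcal/mol.

cis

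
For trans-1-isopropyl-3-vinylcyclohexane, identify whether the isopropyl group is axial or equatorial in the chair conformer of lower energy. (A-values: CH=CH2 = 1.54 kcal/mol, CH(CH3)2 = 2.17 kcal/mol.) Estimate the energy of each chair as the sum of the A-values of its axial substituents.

equatorial

C1 and C3 have the same parity, so for the trans isomer the two substituents are one axial and one equatorial in each chair.
Chair I (vinyl axial, isopropyl equatorial): E = 1.54 kcal/mol.
Chair II (vinyl equatorial, isopropyl axial): E = 2.17 kcal/mol.
Chair I is the more stable (lower-energy) conformer, and in that chair the isopropyl group is equatorial.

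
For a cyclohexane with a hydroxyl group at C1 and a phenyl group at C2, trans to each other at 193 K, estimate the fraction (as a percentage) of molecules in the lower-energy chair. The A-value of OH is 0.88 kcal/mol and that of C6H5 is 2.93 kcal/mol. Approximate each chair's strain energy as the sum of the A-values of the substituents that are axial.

C1 and C2 have opposite parity, so for the trans isomer the two substituents are e,e in one chair and a,a in the other.
Chair I (hydroxyl axial, phenyl axial): E = 3.81 kcal/mol; chair II (hydroxyl equatorial, phenyl equatorial): E = 0.00 kcal/mol.
ΔG = 3.81 kcal/mol between the two chairs.
K = exp(ΔG/RT) with R = 1.987×10⁻³ kcal mol⁻¹ K⁻¹ and T = 193 K gives K ≈ 2.06e+04.
Fraction in the lower-energy chair = K/(K+1) = 100.0%.

100.0%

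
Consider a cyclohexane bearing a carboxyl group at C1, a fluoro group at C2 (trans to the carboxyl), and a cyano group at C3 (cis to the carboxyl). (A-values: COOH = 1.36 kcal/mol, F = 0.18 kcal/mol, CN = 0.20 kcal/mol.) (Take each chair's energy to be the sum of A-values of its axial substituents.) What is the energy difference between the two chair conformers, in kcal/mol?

Chair I (carboxyl axial, fluoro axial, cyano axial): E = 1.74 kcal/mol.
Chair II (carboxyl equatorial, fluoro equatorial, cyano equatorial): E = 0.00 kcal/mol.
ΔE = 1.74 − 0.00 = 1.74 kcal/mol; chair II is more stable.

1.74 kcal/mol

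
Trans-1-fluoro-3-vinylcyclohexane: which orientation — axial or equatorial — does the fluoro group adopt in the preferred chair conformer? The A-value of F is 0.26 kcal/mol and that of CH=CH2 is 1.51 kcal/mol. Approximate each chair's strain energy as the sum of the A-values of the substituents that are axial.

C1 and C3 have the same parity, so for the trans isomer the two substituents are one axial and one equatorial in each chair.
Chair I (fluoro axial, vinyl equatorial): E = 0.26 kcal/mol.
Chair II (fluoro equatorial, vinyl axial): E = 1.51 kcal/mol.
Chair I is the more stable (lower-energy) conformer, and in that chair the fluoro group is axial.

axial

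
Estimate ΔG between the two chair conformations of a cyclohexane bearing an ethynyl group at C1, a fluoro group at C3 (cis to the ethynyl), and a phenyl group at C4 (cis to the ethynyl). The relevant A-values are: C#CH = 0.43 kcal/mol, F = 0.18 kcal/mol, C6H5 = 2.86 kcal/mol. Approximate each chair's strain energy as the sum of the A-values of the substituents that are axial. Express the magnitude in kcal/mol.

Chair I (ethynyl axial, fluoro axial, phenyl equatorial): E = 0.61 kcal/mol.
Chair II (ethynyl equatorial, fluoro equatorial, phenyl axial): E = 2.86 kcal/mol.
ΔE = 2.86 − 0.61 = 2.25 kcal/mol; chair I is more stable.

2.25 kcal/mol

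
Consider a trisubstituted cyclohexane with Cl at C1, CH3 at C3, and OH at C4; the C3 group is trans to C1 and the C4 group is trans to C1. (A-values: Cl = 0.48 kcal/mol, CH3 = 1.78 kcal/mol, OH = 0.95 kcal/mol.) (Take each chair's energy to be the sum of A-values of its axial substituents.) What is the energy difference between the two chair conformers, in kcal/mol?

0.35 kcal/mol

Chair I (chloro axial, methyl equatorial, hydroxyl axial): E = 1.43 kcal/mol.
Chair II (chloro equatorial, methyl axial, hydroxyl equatorial): E = 1.78 kcal/mol.
ΔE = 1.78 − 1.43 = 0.35 kcal/mol; chair I is more stable.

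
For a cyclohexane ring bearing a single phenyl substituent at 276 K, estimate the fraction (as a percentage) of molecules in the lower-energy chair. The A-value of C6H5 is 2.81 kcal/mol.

One chair has the phenyl group axial (E = 2.81 kcal/mol) and the other has it equatorial (E = 0).
ΔG = 2.81 kcal/mol between the two chairs.
K = exp(ΔG/RT) with R = 1.987×10⁻³ kcal mol⁻¹ K⁻¹ and T = 276 K gives K ≈ 168.
Fraction in the lower-energy chair = K/(K+1) = 99.4%.

99.4%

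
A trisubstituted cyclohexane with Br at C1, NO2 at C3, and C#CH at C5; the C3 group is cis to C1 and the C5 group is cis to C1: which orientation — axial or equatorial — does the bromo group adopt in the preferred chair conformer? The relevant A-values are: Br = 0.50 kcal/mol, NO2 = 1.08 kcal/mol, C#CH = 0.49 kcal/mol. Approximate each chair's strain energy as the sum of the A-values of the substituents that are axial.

Chair I (bromo axial, nitro axial, ethynyl axial): E = 2.07 kcal/mol.
Chair II (bromo equatorial, nitro equatorial, ethynyl equatorial): E = 0.00 kcal/mol.
Chair II is the more stable (lower-energy) conformer, and in that chair the bromo group is equatorial.

equatorial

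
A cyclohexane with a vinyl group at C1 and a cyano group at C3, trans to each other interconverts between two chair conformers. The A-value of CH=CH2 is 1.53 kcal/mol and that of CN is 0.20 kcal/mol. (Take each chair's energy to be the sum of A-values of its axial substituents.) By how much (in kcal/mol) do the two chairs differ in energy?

C1 and C3 have the same parity, so for the trans isomer the two substituents are one axial and one equatorial in each chair.
Chair I (vinyl axial, cyano equatorial): E = 1.53 kcal/mol.
Chair II (vinyl equatorial, cyano axial): E = 0.20 kcal/mol.
ΔE = 1.53 − 0.20 = 1.33 kcal/mol; chair II is more stable.

1.33 kcal/mol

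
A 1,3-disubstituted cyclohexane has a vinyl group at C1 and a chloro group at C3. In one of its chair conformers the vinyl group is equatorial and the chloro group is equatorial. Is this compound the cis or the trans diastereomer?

C1 and C3 have the same parity, so their axial bonds point in the same direction.
With same-parity carbons, two substituents on the same face are both axial or both equatorial; opposite faces give one of each.
Here the groups are equatorial/equatorial → same face → cis.

cis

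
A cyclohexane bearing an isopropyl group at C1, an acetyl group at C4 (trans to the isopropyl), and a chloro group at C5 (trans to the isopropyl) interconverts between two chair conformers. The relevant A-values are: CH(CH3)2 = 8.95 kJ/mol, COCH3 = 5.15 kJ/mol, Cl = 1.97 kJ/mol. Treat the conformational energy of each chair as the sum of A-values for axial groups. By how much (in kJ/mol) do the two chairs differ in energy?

12.13 kJ/mol

Chair I (isopropyl axial, acetyl axial, chloro equatorial): E = 14.10 kJ/mol.
Chair II (isopropyl equatorial, acetyl equatorial, chloro axial): E = 1.97 kJ/mol.
ΔE = 14.10 − 1.97 = 12.13 kJ/mol; chair II is more stable.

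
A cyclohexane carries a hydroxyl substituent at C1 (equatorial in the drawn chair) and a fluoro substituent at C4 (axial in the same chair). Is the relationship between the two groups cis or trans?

C1 and C4 have opposite parity, so their axial bonds point in opposite directions.
With opposite-parity carbons, two substituents on the same face are one axial and one equatorial; opposite faces give both axial or both equatorial.
Here the groups are equatorial/axial → same face → cis.

cis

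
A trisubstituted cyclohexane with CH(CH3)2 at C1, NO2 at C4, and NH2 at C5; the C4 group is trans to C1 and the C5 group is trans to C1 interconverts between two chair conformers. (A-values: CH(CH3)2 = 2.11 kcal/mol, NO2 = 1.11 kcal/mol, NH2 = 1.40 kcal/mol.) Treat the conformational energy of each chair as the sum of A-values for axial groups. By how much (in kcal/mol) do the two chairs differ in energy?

1.82 kcal/mol

Chair I (isopropyl axial, nitro axial, amino equatorial): E = 3.22 kcal/mol.
Chair II (isopropyl equatorial, nitro equatorial, amino axial): E = 1.40 kcal/mol.
ΔE = 3.22 − 1.40 = 1.82 kcal/mol; chair II is more stable.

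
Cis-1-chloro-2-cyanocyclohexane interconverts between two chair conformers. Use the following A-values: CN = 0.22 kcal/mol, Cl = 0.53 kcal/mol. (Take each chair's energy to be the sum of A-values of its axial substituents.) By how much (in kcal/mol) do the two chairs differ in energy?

0.31 kcal/mol

C1 and C2 have opposite parity, so for the cis isomer the two substituents are one axial and one equatorial in each chair.
Chair I (cyano axial, chloro equatorial): E = 0.22 kcal/mol.
Chair II (cyano equatorial, chloro axial): E = 0.53 kcal/mol.
ΔE = 0.53 − 0.22 = 0.31 kcal/mol; chair I is more stable.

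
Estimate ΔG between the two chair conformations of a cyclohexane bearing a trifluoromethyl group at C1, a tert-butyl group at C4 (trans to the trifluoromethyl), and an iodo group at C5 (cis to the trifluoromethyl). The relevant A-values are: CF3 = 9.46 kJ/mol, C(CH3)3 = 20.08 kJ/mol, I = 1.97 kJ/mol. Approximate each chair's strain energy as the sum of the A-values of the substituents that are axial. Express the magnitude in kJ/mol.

Chair I (trifluoromethyl axial, tert-butyl axial, iodo axial): E = 31.51 kJ/mol.
Chair II (trifluoromethyl equatorial, tert-butyl equatorial, iodo equatorial): E = 0.00 kJ/mol.
ΔE = 31.51 − 0.00 = 31.51 kJ/mol; chair II is more stable.

31.51 kJ/mol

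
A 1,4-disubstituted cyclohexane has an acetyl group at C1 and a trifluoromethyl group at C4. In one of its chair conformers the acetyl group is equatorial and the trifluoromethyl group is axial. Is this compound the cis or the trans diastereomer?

cis

C1 and C4 have opposite parity, so their axial bonds point in opposite directions.
With opposite-parity carbons, two substituents on the same face are one axial and one equatorial; opposite faces give both axial or both equatorial.
Here the groups are equatorial/axial → same face → cis.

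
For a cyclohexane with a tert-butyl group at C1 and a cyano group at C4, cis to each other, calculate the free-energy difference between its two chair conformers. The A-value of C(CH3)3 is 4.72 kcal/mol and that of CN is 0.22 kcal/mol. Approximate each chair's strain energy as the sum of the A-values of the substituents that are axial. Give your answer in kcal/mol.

4.50 kcal/mol

C1 and C4 have opposite parity, so for the cis isomer the two substituents are one axial and one equatorial in each chair.
Chair I (tert-butyl axial, cyano equatorial): E = 4.72 kcal/mol.
Chair II (tert-butyl equatorial, cyano axial): E = 0.22 kcal/mol.
ΔE = 4.72 − 0.22 = 4.50 kcal/mol; chair II is more stable.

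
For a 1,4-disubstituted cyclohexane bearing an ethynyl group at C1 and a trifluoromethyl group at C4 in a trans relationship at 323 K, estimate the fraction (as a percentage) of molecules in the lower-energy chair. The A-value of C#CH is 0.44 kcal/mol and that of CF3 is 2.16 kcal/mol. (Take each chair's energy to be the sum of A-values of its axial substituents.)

C1 and C4 have opposite parity, so for the trans isomer the two substituents are e,e in one chair and a,a in the other.
Chair I (ethynyl axial, trifluoromethyl axial): E = 2.60 kcal/mol; chair II (ethynyl equatorial, trifluoromethyl equatorial): E = 0.00 kcal/mol.
ΔG = 2.60 kcal/mol between the two chairs.
K = exp(ΔG/RT) with R = 1.987×10⁻³ kcal mol⁻¹ K⁻¹ and T = 323 K gives K ≈ 57.5.
Fraction in the lower-energy chair = K/(K+1) = 98.3%.

98.3%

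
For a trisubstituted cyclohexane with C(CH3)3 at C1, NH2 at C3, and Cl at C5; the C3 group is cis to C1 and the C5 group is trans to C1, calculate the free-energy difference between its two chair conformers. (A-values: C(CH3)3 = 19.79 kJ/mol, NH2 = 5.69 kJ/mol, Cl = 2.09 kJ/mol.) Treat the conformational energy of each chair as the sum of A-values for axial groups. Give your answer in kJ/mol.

23.39 kJ/mol

Chair I (tert-butyl axial, amino axial, chloro equatorial): E = 25.48 kJ/mol.
Chair II (tert-butyl equatorial, amino equatorial, chloro axial): E = 2.09 kJ/mol.
ΔE = 25.48 − 2.09 = 23.39 kJ/mol; chair II is more stable.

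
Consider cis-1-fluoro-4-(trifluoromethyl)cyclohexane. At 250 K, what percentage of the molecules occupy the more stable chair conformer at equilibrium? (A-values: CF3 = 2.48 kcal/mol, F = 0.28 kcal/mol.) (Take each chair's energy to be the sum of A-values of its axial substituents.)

98.8%

C1 and C4 have opposite parity, so for the cis isomer the two substituents are one axial and one equatorial in each chair.
Chair I (trifluoromethyl axial, fluoro equatorial): E = 2.48 kcal/mol; chair II (trifluoromethyl equatorial, fluoro axial): E = 0.28 kcal/mol.
ΔG = 2.20 kcal/mol between the two chairs.
K = exp(ΔG/RT) with R = 1.987×10⁻³ kcal mol⁻¹ K⁻¹ and T = 250 K gives K ≈ 83.8.
Fraction in the lower-energy chair = K/(K+1) = 98.8%.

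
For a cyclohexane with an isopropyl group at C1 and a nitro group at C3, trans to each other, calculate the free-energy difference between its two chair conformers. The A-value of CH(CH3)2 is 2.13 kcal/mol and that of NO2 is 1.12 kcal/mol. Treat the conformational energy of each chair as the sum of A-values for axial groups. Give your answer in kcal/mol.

1.01 kcal/mol

C1 and C3 have the same parity, so for the trans isomer the two substituents are one axial and one equatorial in each chair.
Chair I (isopropyl axial, nitro equatorial): E = 2.13 kcal/mol.
Chair II (isopropyl equatorial, nitro axial): E = 1.12 kcal/mol.
ΔE = 2.13 − 1.12 = 1.01 kcal/mol; chair II is more stable.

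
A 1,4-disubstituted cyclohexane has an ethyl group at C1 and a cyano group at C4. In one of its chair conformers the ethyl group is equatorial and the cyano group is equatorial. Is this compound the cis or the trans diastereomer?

trans

C1 and C4 have opposite parity, so their axial bonds point in opposite directions.
With opposite-parity carbons, two substituents on the same face are one axial and one equatorial; opposite faces give both axial or both equatorial.
Here the groups are equatorial/equatorial → opposite face → trans.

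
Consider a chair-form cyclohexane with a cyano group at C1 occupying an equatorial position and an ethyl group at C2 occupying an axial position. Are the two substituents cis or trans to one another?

cis

C1 and C2 have opposite parity, so their axial bonds point in opposite directions.
With opposite-parity carbons, two substituents on the same face are one axial and one equatorial; opposite faces give both axial or both equatorial.
Here the groups are equatorial/axial → same face → cis.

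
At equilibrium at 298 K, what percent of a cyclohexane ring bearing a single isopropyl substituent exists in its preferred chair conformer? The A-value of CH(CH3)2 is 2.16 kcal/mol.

One chair has the isopropyl group axial (E = 2.16 kcal/mol) and the other has it equatorial (E = 0).
ΔG = 2.16 kcal/mol between the two chairs.
K = exp(ΔG/RT) with R = 1.987×10⁻³ kcal mol⁻¹ K⁻¹ and T = 298 K gives K ≈ 38.4.
Fraction in the lower-energy chair = K/(K+1) = 97.5%.

97.5%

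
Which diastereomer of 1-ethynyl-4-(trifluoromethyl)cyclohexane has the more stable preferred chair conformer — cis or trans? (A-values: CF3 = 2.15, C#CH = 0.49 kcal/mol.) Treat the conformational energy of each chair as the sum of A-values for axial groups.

trans

At 1,4 positions (parity opposite): cis → (a,e or e,a); trans → (e,e or a,a).
Best chair for cis: E = 0.49 kcal/mol; best chair for trans: E = 0.00 kcal/mol.
The trans isomer is lower by 0.49 kcal/mol.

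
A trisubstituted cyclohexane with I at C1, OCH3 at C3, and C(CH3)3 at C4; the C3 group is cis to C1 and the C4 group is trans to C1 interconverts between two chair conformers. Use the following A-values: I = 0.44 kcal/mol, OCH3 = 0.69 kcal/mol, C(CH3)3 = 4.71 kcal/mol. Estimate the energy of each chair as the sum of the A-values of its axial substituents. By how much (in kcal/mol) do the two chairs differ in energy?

5.84 kcal/mol

Chair I (iodo axial, methoxy axial, tert-butyl axial): E = 5.84 kcal/mol.
Chair II (iodo equatorial, methoxy equatorial, tert-butyl equatorial): E = 0.00 kcal/mol.
ΔE = 5.84 − 0.00 = 5.84 kcal/mol; chair II is more stable.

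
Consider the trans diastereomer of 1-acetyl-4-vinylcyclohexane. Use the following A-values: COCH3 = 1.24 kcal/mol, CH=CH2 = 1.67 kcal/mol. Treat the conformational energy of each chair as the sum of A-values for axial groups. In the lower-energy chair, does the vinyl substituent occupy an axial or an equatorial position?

C1 and C4 have opposite parity, so for the trans isomer the two substituents are e,e in one chair and a,a in the other.
Chair I (acetyl axial, vinyl axial): E = 2.91 kcal/mol.
Chair II (acetyl equatorial, vinyl equatorial): E = 0.00 kcal/mol.
Chair II is the more stable (lower-energy) conformer, and in that chair the vinyl group is equatorial.

equatorial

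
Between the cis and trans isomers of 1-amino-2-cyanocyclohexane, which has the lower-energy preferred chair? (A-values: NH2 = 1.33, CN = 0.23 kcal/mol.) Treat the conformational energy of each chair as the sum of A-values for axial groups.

At 1,2 positions (parity opposite): cis → (a,e or e,a); trans → (e,e or a,a).
Best chair for cis: E = 0.23 kcal/mol; best chair for trans: E = 0.00 kcal/mol.
The trans isomer is lower by 0.23 kcal/mol.

trans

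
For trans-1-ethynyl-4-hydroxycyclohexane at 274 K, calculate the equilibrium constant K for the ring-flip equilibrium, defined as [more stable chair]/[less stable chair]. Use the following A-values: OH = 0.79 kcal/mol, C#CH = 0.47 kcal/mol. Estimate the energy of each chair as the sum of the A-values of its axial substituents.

K ≈ 10.1

C1 and C4 have opposite parity, so for the trans isomer the two substituents are e,e in one chair and a,a in the other.
Chair I (hydroxyl axial, ethynyl axial): E = 1.26 kcal/mol; chair II (hydroxyl equatorial, ethynyl equatorial): E = 0.00 kcal/mol.
ΔG = 1.26 kcal/mol between the two chairs.
K = exp(ΔG/RT) with R = 1.987×10⁻³ kcal mol⁻¹ K⁻¹ and T = 274 K gives K ≈ 10.1.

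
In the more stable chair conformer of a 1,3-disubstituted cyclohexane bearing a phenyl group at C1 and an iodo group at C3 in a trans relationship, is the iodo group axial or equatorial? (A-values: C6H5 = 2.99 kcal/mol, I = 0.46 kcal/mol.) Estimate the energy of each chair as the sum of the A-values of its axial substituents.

C1 and C3 have the same parity, so for the trans isomer the two substituents are one axial and one equatorial in each chair.
Chair I (phenyl axial, iodo equatorial): E = 2.99 kcal/mol.
Chair II (phenyl equatorial, iodo axial): E = 0.46 kcal/mol.
Chair II is the more stable (lower-energy) conformer, and in that chair the iodo group is axial.

axial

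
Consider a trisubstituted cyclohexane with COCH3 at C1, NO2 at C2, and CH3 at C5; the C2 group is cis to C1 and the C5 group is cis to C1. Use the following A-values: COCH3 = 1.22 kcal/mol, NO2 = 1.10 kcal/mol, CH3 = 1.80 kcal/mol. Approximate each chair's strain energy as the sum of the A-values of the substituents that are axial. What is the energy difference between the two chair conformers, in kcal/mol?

1.92 kcal/mol

Chair I (acetyl axial, nitro equatorial, methyl axial): E = 3.02 kcal/mol.
Chair II (acetyl equatorial, nitro axial, methyl equatorial): E = 1.10 kcal/mol.
ΔE = 3.02 − 1.10 = 1.92 kcal/mol; chair II is more stable.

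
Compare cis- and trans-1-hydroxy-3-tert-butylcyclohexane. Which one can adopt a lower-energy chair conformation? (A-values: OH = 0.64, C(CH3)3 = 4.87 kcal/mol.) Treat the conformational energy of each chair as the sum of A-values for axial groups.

cis

At 1,3 positions (parity same): cis → (e,e or a,a); trans → (a,e or e,a).
Best chair for cis: E = 0.00 kcal/mol; best chair for trans: E = 0.64 kcal/mol.
The cis isomer is lower by 0.64 kcal/mol.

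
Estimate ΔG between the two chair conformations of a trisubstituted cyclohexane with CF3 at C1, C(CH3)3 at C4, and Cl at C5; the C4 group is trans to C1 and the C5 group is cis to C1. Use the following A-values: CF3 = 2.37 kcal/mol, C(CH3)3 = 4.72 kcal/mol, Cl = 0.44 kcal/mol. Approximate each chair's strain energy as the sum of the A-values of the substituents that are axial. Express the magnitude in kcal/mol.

Chair I (trifluoromethyl axial, tert-butyl axial, chloro axial): E = 7.53 kcal/mol.
Chair II (trifluoromethyl equatorial, tert-butyl equatorial, chloro equatorial): E = 0.00 kcal/mol.
ΔE = 7.53 − 0.00 = 7.53 kcal/mol; chair II is more stable.

7.53 kcal/mol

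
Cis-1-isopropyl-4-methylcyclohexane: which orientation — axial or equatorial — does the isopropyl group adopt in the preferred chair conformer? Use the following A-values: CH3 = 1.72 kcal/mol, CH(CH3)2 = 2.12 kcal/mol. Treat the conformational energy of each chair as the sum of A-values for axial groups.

C1 and C4 have opposite parity, so for the cis isomer the two substituents are one axial and one equatorial in each chair.
Chair I (methyl axial, isopropyl equatorial): E = 1.72 kcal/mol.
Chair II (methyl equatorial, isopropyl axial): E = 2.12 kcal/mol.
Chair I is the more stable (lower-energy) conformer, and in that chair the isopropyl group is equatorial.

equatorial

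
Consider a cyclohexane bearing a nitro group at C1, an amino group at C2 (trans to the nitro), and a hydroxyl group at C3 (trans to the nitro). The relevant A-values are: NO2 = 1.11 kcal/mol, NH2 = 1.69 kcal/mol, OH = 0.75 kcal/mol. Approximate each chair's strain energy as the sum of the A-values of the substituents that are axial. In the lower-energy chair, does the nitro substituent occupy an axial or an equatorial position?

Chair I (nitro axial, amino axial, hydroxyl equatorial): E = 2.80 kcal/mol.
Chair II (nitro equatorial, amino equatorial, hydroxyl axial): E = 0.75 kcal/mol.
Chair II is the more stable (lower-energy) conformer, and in that chair the nitro group is equatorial.

equatorial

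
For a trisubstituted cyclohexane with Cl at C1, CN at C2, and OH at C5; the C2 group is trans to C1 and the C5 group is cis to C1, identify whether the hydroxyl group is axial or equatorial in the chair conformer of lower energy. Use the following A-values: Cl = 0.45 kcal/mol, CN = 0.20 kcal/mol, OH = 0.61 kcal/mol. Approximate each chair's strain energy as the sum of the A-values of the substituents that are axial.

equatorial

Chair I (chloro axial, cyano axial, hydroxyl axial): E = 1.26 kcal/mol.
Chair II (chloro equatorial, cyano equatorial, hydroxyl equatorial): E = 0.00 kcal/mol.
Chair II is the more stable (lower-energy) conformer, and in that chair the hydroxyl group is equatorial.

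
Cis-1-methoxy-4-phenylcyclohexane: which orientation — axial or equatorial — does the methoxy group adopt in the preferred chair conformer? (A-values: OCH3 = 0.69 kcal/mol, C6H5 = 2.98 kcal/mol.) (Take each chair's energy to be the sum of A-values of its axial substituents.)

axial

C1 and C4 have opposite parity, so for the cis isomer the two substituents are one axial and one equatorial in each chair.
Chair I (methoxy axial, phenyl equatorial): E = 0.69 kcal/mol.
Chair II (methoxy equatorial, phenyl axial): E = 2.98 kcal/mol.
Chair I is the more stable (lower-energy) conformer, and in that chair the methoxy group is axial.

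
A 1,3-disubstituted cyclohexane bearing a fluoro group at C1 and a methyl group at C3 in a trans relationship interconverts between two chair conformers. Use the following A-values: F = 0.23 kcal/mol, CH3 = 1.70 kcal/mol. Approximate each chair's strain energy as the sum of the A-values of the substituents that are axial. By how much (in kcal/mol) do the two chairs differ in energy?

C1 and C3 have the same parity, so for the trans isomer the two substituents are one axial and one equatorial in each chair.
Chair I (fluoro axial, methyl equatorial): E = 0.23 kcal/mol.
Chair II (fluoro equatorial, methyl axial): E = 1.70 kcal/mol.
ΔE = 1.70 − 0.23 = 1.47 kcal/mol; chair I is more stable.

1.47 kcal/mol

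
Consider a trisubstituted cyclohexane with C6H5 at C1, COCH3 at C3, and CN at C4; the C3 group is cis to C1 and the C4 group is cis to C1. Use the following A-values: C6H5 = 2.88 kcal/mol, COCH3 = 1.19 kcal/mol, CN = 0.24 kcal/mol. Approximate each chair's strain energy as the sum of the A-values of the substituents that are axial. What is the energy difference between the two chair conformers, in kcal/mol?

3.83 kcal/mol

Chair I (phenyl axial, acetyl axial, cyano equatorial): E = 4.07 kcal/mol.
Chair II (phenyl equatorial, acetyl equatorial, cyano axial): E = 0.24 kcal/mol.
ΔE = 4.07 − 0.24 = 3.83 kcal/mol; chair II is more stable.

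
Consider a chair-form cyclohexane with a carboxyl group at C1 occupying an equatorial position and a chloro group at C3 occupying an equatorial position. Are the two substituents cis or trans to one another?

cis

C1 and C3 have the same parity, so their axial bonds point in the same direction.
With same-parity carbons, two substituents on the same face are both axial or both equatorial; opposite faces give one of each.
Here the groups are equatorial/equatorial → same face → cis.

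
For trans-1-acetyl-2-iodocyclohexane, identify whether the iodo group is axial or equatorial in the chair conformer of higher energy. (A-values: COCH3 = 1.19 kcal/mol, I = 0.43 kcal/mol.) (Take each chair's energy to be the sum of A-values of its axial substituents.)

axial

C1 and C2 have opposite parity, so for the trans isomer the two substituents are e,e in one chair and a,a in the other.
Chair I (acetyl axial, iodo axial): E = 1.62 kcal/mol.
Chair II (acetyl equatorial, iodo equatorial): E = 0.00 kcal/mol.
Chair I is the less stable (higher-energy) conformer, and in that chair the iodo group is axial.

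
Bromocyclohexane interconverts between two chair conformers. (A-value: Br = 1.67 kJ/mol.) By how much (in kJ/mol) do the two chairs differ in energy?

1.67 kJ/mol

A monosubstituted cyclohexane has one chair with the bromo group axial (E = A = 1.67 kJ/mol) and one with it equatorial (E = 0).
ΔE = 1.67 − 0 = 1.67 kJ/mol.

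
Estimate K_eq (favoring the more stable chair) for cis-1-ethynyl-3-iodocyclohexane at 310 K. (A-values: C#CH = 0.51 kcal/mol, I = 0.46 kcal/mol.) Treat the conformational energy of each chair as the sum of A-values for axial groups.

C1 and C3 have the same parity, so for the cis isomer the two substituents are e,e in one chair and a,a in the other.
Chair I (ethynyl axial, iodo axial): E = 0.97 kcal/mol; chair II (ethynyl equatorial, iodo equatorial): E = 0.00 kcal/mol.
ΔG = 0.97 kcal/mol between the two chairs.
K = exp(ΔG/RT) with R = 1.987×10⁻³ kcal mol⁻¹ K⁻¹ and T = 310 K gives K ≈ 4.83.

K ≈ 4.83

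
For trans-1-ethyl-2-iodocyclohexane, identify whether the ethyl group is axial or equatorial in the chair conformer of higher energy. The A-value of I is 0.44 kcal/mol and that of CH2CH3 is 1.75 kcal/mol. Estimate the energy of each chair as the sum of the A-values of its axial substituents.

C1 and C2 have opposite parity, so for the trans isomer the two substituents are e,e in one chair and a,a in the other.
Chair I (iodo axial, ethyl axial): E = 2.19 kcal/mol.
Chair II (iodo equatorial, ethyl equatorial): E = 0.00 kcal/mol.
Chair I is the less stable (higher-energy) conformer, and in that chair the ethyl group is axial.

axial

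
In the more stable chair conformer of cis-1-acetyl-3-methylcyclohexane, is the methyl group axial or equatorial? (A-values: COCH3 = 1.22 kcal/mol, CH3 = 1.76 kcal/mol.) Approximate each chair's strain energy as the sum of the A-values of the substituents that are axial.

C1 and C3 have the same parity, so for the cis isomer the two substituents are e,e in one chair and a,a in the other.
Chair I (acetyl axial, methyl axial): E = 2.98 kcal/mol.
Chair II (acetyl equatorial, methyl equatorial): E = 0.00 kcal/mol.
Chair II is the more stable (lower-energy) conformer, and in that chair the methyl group is equatorial.

equatorial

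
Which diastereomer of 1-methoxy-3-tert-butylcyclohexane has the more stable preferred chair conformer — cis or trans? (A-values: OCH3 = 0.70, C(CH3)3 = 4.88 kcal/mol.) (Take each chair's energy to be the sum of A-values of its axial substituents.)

cis

At 1,3 positions (parity same): cis → (e,e or a,a); trans → (a,e or e,a).
Best chair for cis: E = 0.00 kcal/mol; best chair for trans: E = 0.70 kcal/mol.
The cis isomer is lower by 0.70 kcal/mol.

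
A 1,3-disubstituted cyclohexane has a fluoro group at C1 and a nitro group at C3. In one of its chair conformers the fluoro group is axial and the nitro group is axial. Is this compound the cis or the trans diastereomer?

C1 and C3 have the same parity, so their axial bonds point in the same direction.
With same-parity carbons, two substituents on the same face are both axial or both equatorial; opposite faces give one of each.
Here the groups are axial/axial → same face → cis.

cis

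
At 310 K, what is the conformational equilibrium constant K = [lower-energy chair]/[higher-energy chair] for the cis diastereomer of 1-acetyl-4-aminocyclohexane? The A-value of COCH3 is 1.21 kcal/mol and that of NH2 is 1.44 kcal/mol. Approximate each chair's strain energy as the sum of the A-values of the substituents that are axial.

K ≈ 1.45

C1 and C4 have opposite parity, so for the cis isomer the two substituents are one axial and one equatorial in each chair.
Chair I (acetyl axial, amino equatorial): E = 1.21 kcal/mol; chair II (acetyl equatorial, amino axial): E = 1.44 kcal/mol.
ΔG = 0.23 kcal/mol between the two chairs.
K = exp(ΔG/RT) with R = 1.987×10⁻³ kcal mol⁻¹ K⁻¹ and T = 310 K gives K ≈ 1.45.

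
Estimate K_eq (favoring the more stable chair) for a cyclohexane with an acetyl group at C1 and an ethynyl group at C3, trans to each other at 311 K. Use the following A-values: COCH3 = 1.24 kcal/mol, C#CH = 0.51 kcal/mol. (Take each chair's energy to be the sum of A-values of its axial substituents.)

C1 and C3 have the same parity, so for the trans isomer the two substituents are one axial and one equatorial in each chair.
Chair I (acetyl axial, ethynyl equatorial): E = 1.24 kcal/mol; chair II (acetyl equatorial, ethynyl axial): E = 0.51 kcal/mol.
ΔG = 0.73 kcal/mol between the two chairs.
K = exp(ΔG/RT) with R = 1.987×10⁻³ kcal mol⁻¹ K⁻¹ and T = 311 K gives K ≈ 3.26.

K ≈ 3.26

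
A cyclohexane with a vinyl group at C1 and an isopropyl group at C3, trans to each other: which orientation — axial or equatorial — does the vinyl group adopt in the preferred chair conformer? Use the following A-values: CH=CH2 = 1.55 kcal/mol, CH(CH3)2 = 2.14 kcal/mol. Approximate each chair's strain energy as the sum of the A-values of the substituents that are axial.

axial

C1 and C3 have the same parity, so for the trans isomer the two substituents are one axial and one equatorial in each chair.
Chair I (vinyl axial, isopropyl equatorial): E = 1.55 kcal/mol.
Chair II (vinyl equatorial, isopropyl axial): E = 2.14 kcal/mol.
Chair I is the more stable (lower-energy) conformer, and in that chair the vinyl group is axial.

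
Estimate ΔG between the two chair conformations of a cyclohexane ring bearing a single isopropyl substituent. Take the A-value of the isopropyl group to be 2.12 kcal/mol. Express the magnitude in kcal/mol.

2.12 kcal/mol

A monosubstituted cyclohexane has one chair with the isopropyl group axial (E = A = 2.12 kcal/mol) and one with it equatorial (E = 0).
ΔE = 2.12 − 0 = 2.12 kcal/mol.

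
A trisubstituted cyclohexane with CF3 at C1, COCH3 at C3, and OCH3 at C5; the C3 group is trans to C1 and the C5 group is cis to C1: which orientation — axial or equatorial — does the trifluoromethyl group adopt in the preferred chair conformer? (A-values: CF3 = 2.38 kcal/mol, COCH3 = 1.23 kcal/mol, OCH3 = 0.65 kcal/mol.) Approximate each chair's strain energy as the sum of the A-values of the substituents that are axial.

equatorial

Chair I (trifluoromethyl axial, acetyl equatorial, methoxy axial): E = 3.03 kcal/mol.
Chair II (trifluoromethyl equatorial, acetyl axial, methoxy equatorial): E = 1.23 kcal/mol.
Chair II is the more stable (lower-energy) conformer, and in that chair the trifluoromethyl group is equatorial.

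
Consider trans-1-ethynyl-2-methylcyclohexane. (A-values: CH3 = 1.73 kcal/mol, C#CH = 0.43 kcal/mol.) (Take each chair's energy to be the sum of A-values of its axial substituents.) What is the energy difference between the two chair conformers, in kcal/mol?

C1 and C2 have opposite parity, so for the trans isomer the two substituents are e,e in one chair and a,a in the other.
Chair I (methyl axial, ethynyl axial): E = 2.16 kcal/mol.
Chair II (methyl equatorial, ethynyl equatorial): E = 0.00 kcal/mol.
ΔE = 2.16 − 0.00 = 2.16 kcal/mol; chair II is more stable.

2.16 kcal/mol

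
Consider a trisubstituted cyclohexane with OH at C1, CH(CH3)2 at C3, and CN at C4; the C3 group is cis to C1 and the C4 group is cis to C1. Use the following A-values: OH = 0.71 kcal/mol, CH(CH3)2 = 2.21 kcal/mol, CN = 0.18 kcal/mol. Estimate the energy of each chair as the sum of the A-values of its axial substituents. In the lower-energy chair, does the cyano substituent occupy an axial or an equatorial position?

axial

Chair I (hydroxyl axial, isopropyl axial, cyano equatorial): E = 2.92 kcal/mol.
Chair II (hydroxyl equatorial, isopropyl equatorial, cyano axial): E = 0.18 kcal/mol.
Chair II is the more stable (lower-energy) conformer, and in that chair the cyano group is axial.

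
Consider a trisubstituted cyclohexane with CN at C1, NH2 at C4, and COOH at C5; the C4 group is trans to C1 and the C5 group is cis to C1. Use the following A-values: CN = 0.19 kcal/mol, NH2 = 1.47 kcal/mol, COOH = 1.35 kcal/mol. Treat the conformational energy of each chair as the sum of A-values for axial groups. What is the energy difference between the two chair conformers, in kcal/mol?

3.01 kcal/mol

Chair I (cyano axial, amino axial, carboxyl axial): E = 3.01 kcal/mol.
Chair II (cyano equatorial, amino equatorial, carboxyl equatorial): E = 0.00 kcal/mol.
ΔE = 3.01 − 0.00 = 3.01 kcal/mol; chair II is more stable.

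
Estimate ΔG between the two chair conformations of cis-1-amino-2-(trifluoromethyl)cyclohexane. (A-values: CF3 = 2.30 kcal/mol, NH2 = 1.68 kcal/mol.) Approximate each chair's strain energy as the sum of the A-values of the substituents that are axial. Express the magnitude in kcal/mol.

C1 and C2 have opposite parity, so for the cis isomer the two substituents are one axial and one equatorial in each chair.
Chair I (trifluoromethyl axial, amino equatorial): E = 2.30 kcal/mol.
Chair II (trifluoromethyl equatorial, amino axial): E = 1.68 kcal/mol.
ΔE = 2.30 − 1.68 = 0.62 kcal/mol; chair II is more stable.

0.62 kcal/mol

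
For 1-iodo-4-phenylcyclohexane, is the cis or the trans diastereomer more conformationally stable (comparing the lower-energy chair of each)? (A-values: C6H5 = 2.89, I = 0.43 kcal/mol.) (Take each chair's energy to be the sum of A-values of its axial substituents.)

At 1,4 positions (parity opposite): cis → (a,e or e,a); trans → (e,e or a,a).
Best chair for cis: E = 0.43 kcal/mol; best chair for trans: E = 0.00 kcal/mol.
The trans isomer is lower by 0.43 kcal/mol.

trans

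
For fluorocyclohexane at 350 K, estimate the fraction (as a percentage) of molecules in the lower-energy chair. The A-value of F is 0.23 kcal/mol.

58.2%

One chair has the fluoro group axial (E = 0.23 kcal/mol) and the other has it equatorial (E = 0).
ΔG = 0.23 kcal/mol between the two chairs.
K = exp(ΔG/RT) with R = 1.987×10⁻³ kcal mol⁻¹ K⁻¹ and T = 350 K gives K ≈ 1.39.
Fraction in the lower-energy chair = K/(K+1) = 58.2%.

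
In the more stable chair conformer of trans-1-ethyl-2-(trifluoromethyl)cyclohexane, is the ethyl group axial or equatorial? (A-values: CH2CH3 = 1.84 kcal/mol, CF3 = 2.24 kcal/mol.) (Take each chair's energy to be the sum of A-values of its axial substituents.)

equatorial

C1 and C2 have opposite parity, so for the trans isomer the two substituents are e,e in one chair and a,a in the other.
Chair I (ethyl axial, trifluoromethyl axial): E = 4.08 kcal/mol.
Chair II (ethyl equatorial, trifluoromethyl equatorial): E = 0.00 kcal/mol.
Chair II is the more stable (lower-energy) conformer, and in that chair the ethyl group is equatorial.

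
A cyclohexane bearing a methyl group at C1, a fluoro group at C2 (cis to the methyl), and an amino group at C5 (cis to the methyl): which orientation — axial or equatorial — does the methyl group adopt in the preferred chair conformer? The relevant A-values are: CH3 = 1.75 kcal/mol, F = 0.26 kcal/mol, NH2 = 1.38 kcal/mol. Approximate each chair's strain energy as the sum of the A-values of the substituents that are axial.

Chair I (methyl axial, fluoro equatorial, amino axial): E = 3.13 kcal/mol.
Chair II (methyl equatorial, fluoro axial, amino equatorial): E = 0.26 kcal/mol.
Chair II is the more stable (lower-energy) conformer, and in that chair the methyl group is equatorial.

equatorial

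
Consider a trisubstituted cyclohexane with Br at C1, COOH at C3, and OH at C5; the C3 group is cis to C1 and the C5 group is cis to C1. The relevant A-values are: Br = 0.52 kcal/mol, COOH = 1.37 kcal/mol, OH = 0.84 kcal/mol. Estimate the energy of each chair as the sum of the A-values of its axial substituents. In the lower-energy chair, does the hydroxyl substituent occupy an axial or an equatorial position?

equatorial

Chair I (bromo axial, carboxyl axial, hydroxyl axial): E = 2.73 kcal/mol.
Chair II (bromo equatorial, carboxyl equatorial, hydroxyl equatorial): E = 0.00 kcal/mol.
Chair II is the more stable (lower-energy) conformer, and in that chair the hydroxyl group is equatorial.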